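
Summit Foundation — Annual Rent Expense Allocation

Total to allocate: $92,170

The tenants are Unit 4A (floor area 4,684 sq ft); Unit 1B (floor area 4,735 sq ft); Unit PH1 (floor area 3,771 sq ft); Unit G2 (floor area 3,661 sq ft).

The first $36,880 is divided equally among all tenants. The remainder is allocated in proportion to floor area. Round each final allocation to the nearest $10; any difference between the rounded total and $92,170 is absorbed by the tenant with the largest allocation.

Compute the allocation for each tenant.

First tranche $36,880 split equally: $9,220 each.
Remainder $55,290 by floor area (total 16,851): Unit 4A 15,368.72 → $15,370; Unit 1B 15,536.06 → $15,540; Unit PH1 12,373.07 → $12,370; Unit G2 12,012.15 → $12,010.
Totals: Unit 4A $9,220 + $15,370 = $24,590; Unit 1B $9,220 + $15,540 = $24,760; Unit PH1 $9,220 + $12,370 = $21,590; Unit G2 $9,220 + $12,010 = $21,230.

Unit 4A: $24,590; Unit 1B: $24,760; Unit PH1: $21,590; Unit G2: $21,230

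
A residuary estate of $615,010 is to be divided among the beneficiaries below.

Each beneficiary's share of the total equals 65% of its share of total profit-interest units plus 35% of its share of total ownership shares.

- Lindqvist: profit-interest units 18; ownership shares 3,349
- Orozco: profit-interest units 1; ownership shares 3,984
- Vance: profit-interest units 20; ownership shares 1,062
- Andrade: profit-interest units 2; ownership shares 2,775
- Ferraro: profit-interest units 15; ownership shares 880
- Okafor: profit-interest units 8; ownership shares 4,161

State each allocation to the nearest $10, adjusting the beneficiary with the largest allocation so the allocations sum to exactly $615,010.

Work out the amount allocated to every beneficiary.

Lindqvist: $156,890 · Orozco: $59,150 · Vance: $139,030 · Andrade: $49,340 · Ferraro: $105,380 · Okafor: $105,220

Totals — profit-interest units 64, ownership shares 16,211.
Combined weights (65% profit-interest units + 35% ownership shares): Lindqvist 0.2551; Orozco 0.0962; Vance 0.2261; Andrade 0.0802; Ferraro 0.1713; Okafor 0.1711.
Raw shares: Lindqvist 156,900.33; Orozco 59,146.69; Vance 139,025.39; Andrade 49,339.50; Ferraro 105,377.78; Okafor 105,220.31.
After rounding ($10): Lindqvist $156,900; Orozco $59,150; Vance $139,030; Andrade $49,340; Ferraro $105,380; Okafor $105,220. Sum = $615,020.
Difference $615,010 − $615,020 = −$10 applied to largest allocation (Lindqvist): Lindqvist becomes $156,890.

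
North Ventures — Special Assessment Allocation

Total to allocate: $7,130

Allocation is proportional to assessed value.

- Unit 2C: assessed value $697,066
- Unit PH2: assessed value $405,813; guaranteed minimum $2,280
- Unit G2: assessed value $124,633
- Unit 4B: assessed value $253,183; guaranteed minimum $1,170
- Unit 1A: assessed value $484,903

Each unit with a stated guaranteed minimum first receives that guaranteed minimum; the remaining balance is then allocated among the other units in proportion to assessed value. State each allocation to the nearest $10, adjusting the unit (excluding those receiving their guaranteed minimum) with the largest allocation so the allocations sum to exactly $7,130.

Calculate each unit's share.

Guaranteed amounts: Unit PH2 $2,280; Unit 4B $1,170. Residual $3,680.
Residual split over remaining assessed value 1,306,602: Unit 2C 1,963.26 → $1,960; Unit G2 351.02 → $350; Unit 1A 1,365.71 → $1,370.

Unit 2C: $1,960 · Unit PH2: $2,280 · Unit G2: $350 · Unit 4B: $1,170 · Unit 1A: $1,370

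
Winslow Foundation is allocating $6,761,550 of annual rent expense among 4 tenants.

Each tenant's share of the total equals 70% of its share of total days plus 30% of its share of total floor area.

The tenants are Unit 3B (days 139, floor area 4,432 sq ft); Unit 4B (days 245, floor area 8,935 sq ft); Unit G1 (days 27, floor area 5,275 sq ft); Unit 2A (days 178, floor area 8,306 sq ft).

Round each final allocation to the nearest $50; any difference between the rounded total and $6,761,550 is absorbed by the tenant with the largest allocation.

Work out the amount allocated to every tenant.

Unit 3B: $1,450,600 | Unit 4B: $2,641,300 | Unit G1: $614,050 | Unit 2A: $2,055,600

Days total 589; floor area total 26,948.
Blended shares (70% days + 30% floor area): Unit 3B 0.2145; Unit 4B 0.3906; Unit G1 0.0908; Unit 2A 0.3040.
Unrounded shares: Unit 3B 1,450,587.20; Unit 4B 2,641,337.47; Unit G1 614,033.22; Unit 2A 2,055,592.10.
After rounding ($50): Unit 3B $1,450,600; Unit 4B $2,641,350; Unit G1 $614,050; Unit 2A $2,055,600. Sum = $6,761,600.
Difference $6,761,550 − $6,761,600 = −$50 applied to largest allocation (Unit 4B): Unit 4B becomes $2,641,300.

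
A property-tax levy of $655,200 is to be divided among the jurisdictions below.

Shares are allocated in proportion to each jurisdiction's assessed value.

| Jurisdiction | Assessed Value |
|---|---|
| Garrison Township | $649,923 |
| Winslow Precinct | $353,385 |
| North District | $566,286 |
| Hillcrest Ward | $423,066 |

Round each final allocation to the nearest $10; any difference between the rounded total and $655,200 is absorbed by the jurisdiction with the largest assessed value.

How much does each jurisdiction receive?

Sum of assessed value: 1,992,660.
Raw shares: Garrison Township 649,923/1,992,660 × $655,200 = 213,699.05; Winslow Precinct 353,385/1,992,660 × $655,200 = 116,195.36; North District 566,286/1,992,660 × $655,200 = 186,198.64; Hillcrest Ward 423,066/1,992,660 × $655,200 = 139,106.94.
Rounded to nearest $10: Garrison Township $213,700; Winslow Precinct $116,200; North District $186,200; Hillcrest Ward $139,110. Sum = $655,210.
Difference $655,200 − $655,210 = −$10 applied to largest assessed value (Garrison Township): Garrison Township becomes $213,690.

Garrison Township: $213,690 | Winslow Precinct: $116,200 | North District: $186,200 | Hillcrest Ward: $139,110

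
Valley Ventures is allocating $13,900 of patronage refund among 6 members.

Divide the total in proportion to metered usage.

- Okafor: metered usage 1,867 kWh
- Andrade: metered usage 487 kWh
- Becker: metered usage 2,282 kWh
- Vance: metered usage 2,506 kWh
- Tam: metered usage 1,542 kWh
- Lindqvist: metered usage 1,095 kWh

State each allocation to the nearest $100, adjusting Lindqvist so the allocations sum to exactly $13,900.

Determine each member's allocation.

Metered usage total: 9,779.
Proportional shares: Okafor 1,867/9,779 × $13,900 = 2,653.78; Andrade 487/9,779 × $13,900 = 692.23; Becker 2,282/9,779 × $13,900 = 3,243.66; Vance 2,506/9,779 × $13,900 = 3,562.06; Tam 1,542/9,779 × $13,900 = 2,191.82; Lindqvist 1,095/9,779 × $13,900 = 1,556.45.
At nearest $100: Okafor $2,700; Andrade $700; Becker $3,200; Vance $3,600; Tam $2,200; Lindqvist $1,600. Sum = $14,000.
Difference $13,900 − $14,000 = −$100 applied to Lindqvist: Lindqvist becomes $1,500.

Okafor: $2,700 · Andrade: $700 · Becker: $3,200 · Vance: $3,600 · Tam: $2,200 · Lindqvist: $1,500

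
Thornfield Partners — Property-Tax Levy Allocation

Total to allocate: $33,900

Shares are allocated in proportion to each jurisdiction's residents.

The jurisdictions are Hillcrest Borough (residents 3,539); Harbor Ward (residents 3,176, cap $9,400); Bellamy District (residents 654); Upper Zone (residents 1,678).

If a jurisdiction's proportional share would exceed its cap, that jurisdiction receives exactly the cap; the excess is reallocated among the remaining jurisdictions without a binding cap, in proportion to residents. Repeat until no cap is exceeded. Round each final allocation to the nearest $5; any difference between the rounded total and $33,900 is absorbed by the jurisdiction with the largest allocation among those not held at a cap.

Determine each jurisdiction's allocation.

Sum of residents: 9,047.
Pro-rata shares before constraints: Hillcrest Borough 13,260.98; Harbor Ward 11,900.78; Bellamy District 2,450.60; Upper Zone 6,287.63.
Capped: Harbor Ward ($9,400); residual $24,500 reallocated over remaining residents 5,871.
Redistributed shares: Hillcrest Borough 14,768.44 → $14,770; Bellamy District 2,729.18 → $2,730; Upper Zone 7,002.38 → $7,000.

Hillcrest Borough: $14,770 · Harbor Ward: $9,400 · Bellamy District: $2,730 · Upper Zone: $7,000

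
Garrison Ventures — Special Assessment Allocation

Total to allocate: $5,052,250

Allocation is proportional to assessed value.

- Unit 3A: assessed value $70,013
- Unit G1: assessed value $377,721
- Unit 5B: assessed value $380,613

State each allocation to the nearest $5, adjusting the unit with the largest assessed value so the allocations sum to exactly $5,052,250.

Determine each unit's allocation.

Sum of assessed value: 828,347.
Raw shares: Unit 3A 70,013/828,347 × $5,052,250 = 427,022.95; Unit G1 377,721/828,347 × $5,052,250 = 2,303,794.09; Unit 5B 380,613/828,347 × $5,052,250 = 2,321,432.96.
At nearest $5: Unit 3A $427,025; Unit G1 $2,303,795; Unit 5B $2,321,435. Sum = $5,052,255.
Difference $5,052,250 − $5,052,255 = −$5 applied to largest assessed value (Unit 5B): Unit 5B becomes $2,321,430.

Unit 3A: $427,025 · Unit G1: $2,303,795 · Unit 5B: $2,321,430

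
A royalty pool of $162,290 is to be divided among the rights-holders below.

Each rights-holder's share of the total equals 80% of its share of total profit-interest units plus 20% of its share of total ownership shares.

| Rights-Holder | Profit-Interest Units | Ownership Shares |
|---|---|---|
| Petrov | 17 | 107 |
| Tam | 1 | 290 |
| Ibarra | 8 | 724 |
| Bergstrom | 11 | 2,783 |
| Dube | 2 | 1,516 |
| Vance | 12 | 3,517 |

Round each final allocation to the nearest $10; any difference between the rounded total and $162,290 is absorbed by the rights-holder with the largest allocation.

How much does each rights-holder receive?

Petrov: $43,660 | Tam: $3,600 | Ibarra: $23,000 | Bergstrom: $38,110 | Dube: $10,600 | Vance: $43,320

Totals — profit-interest units 51, ownership shares 8,937.
Composite weights (80% profit-interest units + 20% ownership shares): Petrov 0.2691; Tam 0.0222; Ibarra 0.1417; Bergstrom 0.2348; Dube 0.0653; Vance 0.2669.
Unrounded shares: Petrov 43,665.94; Tam 3,598.97; Ibarra 22,995.28; Bergstrom 38,110.47; Dube 10,597.36; Vance 43,321.98.
Rounded to nearest $10: Petrov $43,670; Tam $3,600; Ibarra $23,000; Bergstrom $38,110; Dube $10,600; Vance $43,320. Sum = $162,300.
Difference $162,290 − $162,300 = −$10 applied to largest allocation (Petrov): Petrov becomes $43,660.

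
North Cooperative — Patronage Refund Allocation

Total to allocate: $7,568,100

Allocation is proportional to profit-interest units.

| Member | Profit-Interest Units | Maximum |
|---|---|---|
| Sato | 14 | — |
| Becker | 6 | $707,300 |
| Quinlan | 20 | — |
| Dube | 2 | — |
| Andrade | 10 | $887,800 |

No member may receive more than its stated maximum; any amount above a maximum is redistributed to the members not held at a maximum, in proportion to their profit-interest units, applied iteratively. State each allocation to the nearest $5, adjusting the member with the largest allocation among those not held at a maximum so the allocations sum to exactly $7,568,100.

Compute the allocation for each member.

Sato: $2,322,835; Becker: $707,300; Quinlan: $3,318,330; Dube: $331,835; Andrade: $887,800

Sum of profit-interest units: 52.
Unconstrained shares: Sato 2,037,565.38; Becker 873,242.31; Quinlan 2,910,807.69; Dube 291,080.77; Andrade 1,455,403.85.
Cap binds for Becker ($707,300), Andrade ($887,800); residual $5,973,000 reallocated over remaining profit-interest units 36.
Remaining shares: Sato 2,322,833.33 → $2,322,835; Quinlan 3,318,333.33 → $3,318,335; Dube 331,833.33 → $331,835.
Rounding difference −$5 applied to Quinlan → $3,318,330.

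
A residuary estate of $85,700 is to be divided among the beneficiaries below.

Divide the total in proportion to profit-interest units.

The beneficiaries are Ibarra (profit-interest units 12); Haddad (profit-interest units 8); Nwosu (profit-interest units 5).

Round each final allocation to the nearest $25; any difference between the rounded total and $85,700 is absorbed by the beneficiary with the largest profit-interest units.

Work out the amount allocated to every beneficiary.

Sum of profit-interest units: 12 + 8 + 5 = 25.
Raw shares: Ibarra 41,136.00; Haddad 27,424.00; Nwosu 17,140.00.
Rounded to nearest $25: Ibarra $41,125; Haddad $27,425; Nwosu $17,150. Sum = $85,700.
No rounding difference to absorb.

Ibarra: $41,125 · Haddad: $27,425 · Nwosu: $17,150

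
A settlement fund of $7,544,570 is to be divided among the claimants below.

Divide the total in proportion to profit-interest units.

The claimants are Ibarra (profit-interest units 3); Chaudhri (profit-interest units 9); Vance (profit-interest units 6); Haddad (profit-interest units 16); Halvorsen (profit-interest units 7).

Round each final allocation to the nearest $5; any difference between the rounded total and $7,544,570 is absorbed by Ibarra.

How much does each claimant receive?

Combined profit-interest units = 41.
Unrounded shares: Ibarra 3/41 × $7,544,570 = 552,041.71; Chaudhri 9/41 × $7,544,570 = 1,656,125.12; Vance 6/41 × $7,544,570 = 1,104,083.41; Haddad 16/41 × $7,544,570 = 2,944,222.44; Halvorsen 7/41 × $7,544,570 = 1,288,097.32.
After rounding ($5): Ibarra $552,040; Chaudhri $1,656,125; Vance $1,104,085; Haddad $2,944,220; Halvorsen $1,288,095. Sum = $7,544,565.
Difference $7,544,570 − $7,544,565 = +$5 applied to Ibarra: Ibarra becomes $552,045.

Ibarra: $552,045 | Chaudhri: $1,656,125 | Vance: $1,104,085 | Haddad: $2,944,220 | Halvorsen: $1,288,095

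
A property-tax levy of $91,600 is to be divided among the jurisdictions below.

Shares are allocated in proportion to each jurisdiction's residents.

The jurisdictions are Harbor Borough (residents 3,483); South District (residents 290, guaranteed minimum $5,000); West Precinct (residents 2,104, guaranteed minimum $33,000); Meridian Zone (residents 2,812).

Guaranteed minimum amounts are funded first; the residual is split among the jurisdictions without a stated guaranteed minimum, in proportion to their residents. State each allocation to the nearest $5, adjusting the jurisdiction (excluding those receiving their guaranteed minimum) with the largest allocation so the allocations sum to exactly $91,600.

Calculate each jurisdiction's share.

Minimums first: South District $5,000; West Precinct $33,000. Remaining pool $53,600.
Remaining pool split over remaining residents 6,295: Harbor Borough 29,656.68 → $29,655; Meridian Zone 23,943.32 → $23,945.

Harbor Borough: $29,655; South District: $5,000; West Precinct: $33,000; Meridian Zone: $23,945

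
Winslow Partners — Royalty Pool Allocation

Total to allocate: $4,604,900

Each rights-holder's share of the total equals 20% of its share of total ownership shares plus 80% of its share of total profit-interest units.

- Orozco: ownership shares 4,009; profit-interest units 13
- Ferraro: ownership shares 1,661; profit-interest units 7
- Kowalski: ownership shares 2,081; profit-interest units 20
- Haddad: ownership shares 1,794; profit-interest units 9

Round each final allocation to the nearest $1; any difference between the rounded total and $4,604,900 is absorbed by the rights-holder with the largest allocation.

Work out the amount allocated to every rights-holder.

Orozco: $1,364,188; Ferraro: $686,541; Kowalski: $1,704,433; Haddad: $849,738

Totals — ownership shares 9,545, profit-interest units 49.
Composite weights (20% ownership shares + 80% profit-interest units): Orozco 0.2962; Ferraro 0.1491; Kowalski 0.3701; Haddad 0.1845.
Raw shares: Orozco 1,364,187.78; Ferraro 686,541.21; Kowalski 1,704,432.79; Haddad 849,738.22.
After rounding ($1): Orozco $1,364,188; Ferraro $686,541; Kowalski $1,704,433; Haddad $849,738. Sum = $4,604,900.
Rounded total matches; no reconciliation needed.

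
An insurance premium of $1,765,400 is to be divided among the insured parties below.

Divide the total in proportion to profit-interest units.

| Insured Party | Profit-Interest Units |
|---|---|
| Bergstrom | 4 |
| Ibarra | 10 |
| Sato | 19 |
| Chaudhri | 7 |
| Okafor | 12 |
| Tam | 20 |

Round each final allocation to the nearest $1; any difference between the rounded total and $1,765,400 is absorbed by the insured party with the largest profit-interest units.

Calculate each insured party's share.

Bergstrom: $98,078; Ibarra: $245,194; Sato: $465,869; Chaudhri: $171,636; Okafor: $294,233; Tam: $490,390

Combined profit-interest units = 72.
Proportional shares: Bergstrom 4/72 × $1,765,400 = 98,077.78; Ibarra 10/72 × $1,765,400 = 245,194.44; Sato 19/72 × $1,765,400 = 465,869.44; Chaudhri 7/72 × $1,765,400 = 171,636.11; Okafor 12/72 × $1,765,400 = 294,233.33; Tam 20/72 × $1,765,400 = 490,388.89.
After rounding ($1): Bergstrom $98,078; Ibarra $245,194; Sato $465,869; Chaudhri $171,636; Okafor $294,233; Tam $490,389. Sum = $1,765,399.
Difference $1,765,400 − $1,765,399 = +$1 applied to largest profit-interest units (Tam): Tam becomes $490,390.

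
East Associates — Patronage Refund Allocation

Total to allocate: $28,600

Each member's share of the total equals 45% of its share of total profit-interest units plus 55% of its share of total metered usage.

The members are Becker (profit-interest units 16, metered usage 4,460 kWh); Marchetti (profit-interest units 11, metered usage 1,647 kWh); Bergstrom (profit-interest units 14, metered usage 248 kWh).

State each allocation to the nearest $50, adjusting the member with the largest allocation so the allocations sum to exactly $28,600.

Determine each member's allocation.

Totals — profit-interest units 41, metered usage 6,355.
Blended shares (45% profit-interest units + 55% metered usage): Becker 0.5616; Marchetti 0.2633; Bergstrom 0.1751.
Raw shares: Becker 16,061.90; Marchetti 7,529.61; Bergstrom 5,008.49.
Rounded to nearest $50: Becker $16,050; Marchetti $7,550; Bergstrom $5,000. Sum = $28,600.
Rounded total matches; no reconciliation needed.

Becker: $16,050 | Marchetti: $7,550 | Bergstrom: $5,000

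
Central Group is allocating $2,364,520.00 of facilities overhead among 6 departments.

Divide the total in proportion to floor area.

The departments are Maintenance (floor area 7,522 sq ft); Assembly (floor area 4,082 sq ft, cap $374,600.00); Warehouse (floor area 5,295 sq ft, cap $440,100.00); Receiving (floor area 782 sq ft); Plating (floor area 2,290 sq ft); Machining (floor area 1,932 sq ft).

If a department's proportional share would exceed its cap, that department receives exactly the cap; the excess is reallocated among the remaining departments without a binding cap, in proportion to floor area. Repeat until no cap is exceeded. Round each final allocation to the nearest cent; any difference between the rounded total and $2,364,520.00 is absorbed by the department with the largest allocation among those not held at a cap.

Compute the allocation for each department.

Maintenance: $930,683.86 · Assembly: $374,600.00 · Warehouse: $440,100.00 · Receiving: $96,755.49 · Plating: $283,337.68 · Machining: $239,042.97

Sum of floor area: 21,903.
Pro-rata shares before constraints: Maintenance 812,031.2030; Assembly 440,668.8874; Warehouse 571,617.2853; Receiving 84,420.1543; Plating 247,215.0299; Machining 208,567.4401.
Held at cap: Assembly ($374,600.00), Warehouse ($440,100.00); balance $1,549,820.00 reallocated over remaining floor area 12,526.
Shares after redistribution: Maintenance 930,683.8608 → $930,683.86; Receiving 96,755.4878 → $96,755.49; Plating 283,337.6816 → $283,337.68; Machining 239,042.9698 → $239,042.97.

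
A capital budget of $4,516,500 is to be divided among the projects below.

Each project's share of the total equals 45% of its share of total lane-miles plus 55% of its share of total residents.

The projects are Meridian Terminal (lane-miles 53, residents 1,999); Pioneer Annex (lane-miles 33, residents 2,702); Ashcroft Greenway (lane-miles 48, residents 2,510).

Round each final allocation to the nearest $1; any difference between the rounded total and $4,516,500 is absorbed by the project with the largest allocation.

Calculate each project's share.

Meridian Terminal: $1,492,493; Pioneer Annex: $1,431,319; Ashcroft Greenway: $1,592,688

Lane-miles total 134; residents total 7,211.
Blended shares (45% lane-miles + 55% residents): Meridian Terminal 0.3305; Pioneer Annex 0.3169; Ashcroft Greenway 0.3526.
Unrounded shares: Meridian Terminal 1,492,493.35; Pioneer Annex 1,431,318.67; Ashcroft Greenway 1,592,687.98.
After rounding ($1): Meridian Terminal $1,492,493; Pioneer Annex $1,431,319; Ashcroft Greenway $1,592,688. Sum = $4,516,500.
Rounded total matches; no reconciliation needed.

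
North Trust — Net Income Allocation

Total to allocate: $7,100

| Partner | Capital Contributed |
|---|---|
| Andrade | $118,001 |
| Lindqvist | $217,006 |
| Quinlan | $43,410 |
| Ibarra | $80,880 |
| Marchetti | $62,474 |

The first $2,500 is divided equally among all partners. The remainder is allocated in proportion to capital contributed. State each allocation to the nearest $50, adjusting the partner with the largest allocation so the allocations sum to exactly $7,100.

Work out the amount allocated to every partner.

Andrade: $1,550; Lindqvist: $2,400; Quinlan: $900; Ibarra: $1,200; Marchetti: $1,050

$2,500 shared equally gives $500 per partner.
Remainder $4,600 by capital contributed (total 521,771): Andrade 1,040.31 → $1,050; Lindqvist 1,913.15 → $1,900; Quinlan 382.71 → $400; Ibarra 713.05 → $700; Marchetti 550.78 → $550.
Totals: Andrade $500 + $1,050 = $1,550; Lindqvist $500 + $1,900 = $2,400; Quinlan $500 + $400 = $900; Ibarra $500 + $700 = $1,200; Marchetti $500 + $550 = $1,050.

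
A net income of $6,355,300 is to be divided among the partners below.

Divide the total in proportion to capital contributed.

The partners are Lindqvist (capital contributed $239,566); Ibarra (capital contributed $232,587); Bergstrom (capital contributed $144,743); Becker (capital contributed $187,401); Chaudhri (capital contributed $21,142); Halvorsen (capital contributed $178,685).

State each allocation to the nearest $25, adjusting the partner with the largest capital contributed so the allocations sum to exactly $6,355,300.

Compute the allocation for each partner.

Capital contributed total: 1,004,124.
Proportional shares: Lindqvist 239,566/1,004,124 × $6,355,300 = 1,516,260.74; Ibarra 232,587/1,004,124 × $6,355,300 = 1,472,089.26; Bergstrom 144,743/1,004,124 × $6,355,300 = 916,107.16; Becker 187,401/1,004,124 × $6,355,300 = 1,186,098.11; Chaudhri 21,142/1,004,124 × $6,355,300 = 133,811.91; Halvorsen 178,685/1,004,124 × $6,355,300 = 1,130,932.81.
After rounding ($25): Lindqvist $1,516,250; Ibarra $1,472,100; Bergstrom $916,100; Becker $1,186,100; Chaudhri $133,800; Halvorsen $1,130,925. Sum = $6,355,275.
Difference $6,355,300 − $6,355,275 = +$25 applied to largest capital contributed (Lindqvist): Lindqvist becomes $1,516,275.

Lindqvist: $1,516,275 | Ibarra: $1,472,100 | Bergstrom: $916,100 | Becker: $1,186,100 | Chaudhri: $133,800 | Halvorsen: $1,130,925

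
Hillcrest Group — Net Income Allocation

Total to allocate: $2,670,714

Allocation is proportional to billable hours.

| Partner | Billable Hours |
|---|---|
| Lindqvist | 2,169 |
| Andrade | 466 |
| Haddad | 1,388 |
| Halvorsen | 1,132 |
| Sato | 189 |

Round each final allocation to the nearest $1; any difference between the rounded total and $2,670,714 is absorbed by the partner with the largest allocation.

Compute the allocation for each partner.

Lindqvist: $1,083,977; Andrade: $232,888; Haddad: $693,666; Halvorsen: $565,728; Sato: $94,455

Billable hours total: 5,344.
Pro-rata amounts: Lindqvist 2,169/5,344 × $2,670,714 = 1,083,978.04; Andrade 466/5,344 × $2,670,714 = 232,887.86; Haddad 1,388/5,344 × $2,670,714 = 693,665.99; Halvorsen 1,132/5,344 × $2,670,714 = 565,727.59; Sato 189/5,344 × $2,670,714 = 94,454.52.
After rounding ($1): Lindqvist $1,083,978; Andrade $232,888; Haddad $693,666; Halvorsen $565,728; Sato $94,455. Sum = $2,670,715.
Difference $2,670,714 − $2,670,715 = −$1 applied to largest allocation (Lindqvist): Lindqvist becomes $1,083,977.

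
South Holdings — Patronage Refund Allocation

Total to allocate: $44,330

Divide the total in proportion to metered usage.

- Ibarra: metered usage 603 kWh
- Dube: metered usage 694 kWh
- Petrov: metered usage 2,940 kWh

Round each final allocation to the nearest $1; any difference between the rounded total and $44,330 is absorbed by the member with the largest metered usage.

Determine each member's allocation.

Ibarra: $6,309 | Dube: $7,261 | Petrov: $30,760

Combined metered usage = 603 + 694 + 2,940 = 4,237.
Proportional shares: Ibarra 6,308.94; Dube 7,261.04; Petrov 30,760.02.
After rounding ($1): Ibarra $6,309; Dube $7,261; Petrov $30,760. Sum = $44,330.
Sum already equals the total — no adjustment.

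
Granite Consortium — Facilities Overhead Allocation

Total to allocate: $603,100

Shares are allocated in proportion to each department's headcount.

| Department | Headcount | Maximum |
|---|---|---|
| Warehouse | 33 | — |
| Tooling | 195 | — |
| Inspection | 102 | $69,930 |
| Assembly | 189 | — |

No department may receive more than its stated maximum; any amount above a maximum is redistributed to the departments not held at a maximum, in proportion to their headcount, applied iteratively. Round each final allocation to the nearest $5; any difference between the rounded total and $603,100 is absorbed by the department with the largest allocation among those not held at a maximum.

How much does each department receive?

Combined headcount = 519.
Proportional shares (ignoring caps): Warehouse 38,347.40; Tooling 226,598.27; Inspection 118,528.32; Assembly 219,626.01.
Held at cap: Inspection ($69,930); balance $533,170 reallocated over remaining headcount 417.
Redistributed shares: Warehouse 42,193.31 → $42,195; Tooling 249,324.10 → $249,325; Assembly 241,652.59 → $241,655.
Rounding difference −$5 applied to Tooling → $249,320.

Warehouse: $42,195 | Tooling: $249,320 | Inspection: $69,930 | Assembly: $241,655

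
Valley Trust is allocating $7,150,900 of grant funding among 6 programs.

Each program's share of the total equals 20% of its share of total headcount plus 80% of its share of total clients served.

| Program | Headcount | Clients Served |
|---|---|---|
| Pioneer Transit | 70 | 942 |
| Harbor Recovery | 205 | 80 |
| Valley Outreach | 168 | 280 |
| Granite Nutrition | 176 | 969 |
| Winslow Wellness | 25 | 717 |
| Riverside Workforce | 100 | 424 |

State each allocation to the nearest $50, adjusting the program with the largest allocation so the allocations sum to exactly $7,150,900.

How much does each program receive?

Headcount total 744; clients served total 3,412.
Combined weights (20% headcount + 80% clients served): Pioneer Transit 0.2397; Harbor Recovery 0.0739; Valley Outreach 0.1108; Granite Nutrition 0.2745; Winslow Wellness 0.1748; Riverside Workforce 0.1263.
Raw shares: Pioneer Transit 1,713,961.54; Harbor Recovery 528,200.18; Valley Outreach 792,405.07; Granite Nutrition 1,962,993.22; Winslow Wellness 1,250,213.11; Riverside Workforce 903,126.88.
At nearest $50: Pioneer Transit $1,713,950; Harbor Recovery $528,200; Valley Outreach $792,400; Granite Nutrition $1,963,000; Winslow Wellness $1,250,200; Riverside Workforce $903,150. Sum = $7,150,900.
No rounding difference to absorb.

Pioneer Transit: $1,713,950 · Harbor Recovery: $528,200 · Valley Outreach: $792,400 · Granite Nutrition: $1,963,000 · Winslow Wellness: $1,250,200 · Riverside Workforce: $903,150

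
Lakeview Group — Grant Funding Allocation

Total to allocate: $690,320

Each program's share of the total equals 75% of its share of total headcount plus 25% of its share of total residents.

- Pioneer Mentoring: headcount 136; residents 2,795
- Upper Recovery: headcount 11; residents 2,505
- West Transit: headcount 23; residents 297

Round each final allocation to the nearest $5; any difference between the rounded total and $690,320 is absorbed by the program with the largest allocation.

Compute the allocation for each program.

Pioneer Mentoring: $500,375 · Upper Recovery: $110,740 · West Transit: $79,205

Headcount total 170; residents total 5,597.
Composite weights (75% headcount + 25% residents): Pioneer Mentoring 0.7248; Upper Recovery 0.1604; West Transit 0.1147.
Unrounded shares: Pioneer Mentoring 500,374.08; Upper Recovery 110,740.93; West Transit 79,204.99.
At nearest $5: Pioneer Mentoring $500,375; Upper Recovery $110,740; West Transit $79,205. Sum = $690,320.
Sum already equals the total — no adjustment.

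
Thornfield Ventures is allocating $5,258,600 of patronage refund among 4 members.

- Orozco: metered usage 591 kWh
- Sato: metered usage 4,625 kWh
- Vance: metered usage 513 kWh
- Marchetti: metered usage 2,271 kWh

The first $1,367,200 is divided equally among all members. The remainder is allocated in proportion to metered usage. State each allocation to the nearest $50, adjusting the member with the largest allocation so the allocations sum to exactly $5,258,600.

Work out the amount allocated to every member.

Equal tier: $1,367,200 ÷ 4 = $341,800 apiece.
Remainder $3,891,400 by metered usage (total 8,000): Orozco 287,477.17 → $287,500; Sato 2,249,715.62 → $2,249,700; Vance 249,536.02 → $249,550; Marchetti 1,104,671.18 → $1,104,650.
Totals: Orozco $341,800 + $287,500 = $629,300; Sato $341,800 + $2,249,700 = $2,591,500; Vance $341,800 + $249,550 = $591,350; Marchetti $341,800 + $1,104,650 = $1,446,450.

Orozco: $629,300 | Sato: $2,591,500 | Vance: $591,350 | Marchetti: $1,446,450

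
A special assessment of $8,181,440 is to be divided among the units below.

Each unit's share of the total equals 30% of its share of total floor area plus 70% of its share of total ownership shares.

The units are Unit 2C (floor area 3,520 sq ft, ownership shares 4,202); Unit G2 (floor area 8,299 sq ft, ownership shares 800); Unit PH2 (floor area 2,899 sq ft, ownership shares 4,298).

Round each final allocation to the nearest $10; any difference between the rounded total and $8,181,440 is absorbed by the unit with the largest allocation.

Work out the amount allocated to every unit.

Totals — floor area 14,718, ownership shares 9,300.
Blended shares (30% floor area + 70% ownership shares): Unit 2C 0.3880; Unit G2 0.2294; Unit PH2 0.3826.
Pro-rata amounts: Unit 2C 3,174,631.47; Unit G2 1,876,619.97; Unit PH2 3,130,188.55.
At nearest $10: Unit 2C $3,174,630; Unit G2 $1,876,620; Unit PH2 $3,130,190. Sum = $8,181,440.
No rounding difference to absorb.

Unit 2C: $3,174,630 | Unit G2: $1,876,620 | Unit PH2: $3,130,190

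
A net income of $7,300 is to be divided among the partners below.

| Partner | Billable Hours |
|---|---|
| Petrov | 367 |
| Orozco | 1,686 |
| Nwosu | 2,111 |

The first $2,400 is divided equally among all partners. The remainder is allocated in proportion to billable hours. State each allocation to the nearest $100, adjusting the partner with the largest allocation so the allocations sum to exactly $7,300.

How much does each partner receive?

Petrov: $1,200 | Orozco: $2,800 | Nwosu: $3,300

$2,400 shared equally gives $800 per partner.
Remainder $4,900 by billable hours (total 4,164): Petrov 431.87 → $400; Orozco 1,984.01 → $2,000; Nwosu 2,484.13 → $2,500.
Totals: Petrov $800 + $400 = $1,200; Orozco $800 + $2,000 = $2,800; Nwosu $800 + $2,500 = $3,300.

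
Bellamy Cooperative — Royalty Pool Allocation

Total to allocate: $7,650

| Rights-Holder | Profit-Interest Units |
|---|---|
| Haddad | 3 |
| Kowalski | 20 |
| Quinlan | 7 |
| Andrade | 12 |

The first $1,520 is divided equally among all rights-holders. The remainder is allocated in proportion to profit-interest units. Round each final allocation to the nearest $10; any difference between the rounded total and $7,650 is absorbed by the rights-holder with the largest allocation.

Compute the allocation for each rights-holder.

Equal tier: $1,520 ÷ 4 = $380 apiece.
Remainder $6,130 by profit-interest units (total 42): Haddad 437.86 → $440; Kowalski 2,919.05 → $2,920; Quinlan 1,021.67 → $1,020; Andrade 1,751.43 → $1,750.
Totals: Haddad $380 + $440 = $820; Kowalski $380 + $2,920 = $3,300; Quinlan $380 + $1,020 = $1,400; Andrade $380 + $1,750 = $2,130.

Haddad: $820 · Kowalski: $3,300 · Quinlan: $1,400 · Andrade: $2,130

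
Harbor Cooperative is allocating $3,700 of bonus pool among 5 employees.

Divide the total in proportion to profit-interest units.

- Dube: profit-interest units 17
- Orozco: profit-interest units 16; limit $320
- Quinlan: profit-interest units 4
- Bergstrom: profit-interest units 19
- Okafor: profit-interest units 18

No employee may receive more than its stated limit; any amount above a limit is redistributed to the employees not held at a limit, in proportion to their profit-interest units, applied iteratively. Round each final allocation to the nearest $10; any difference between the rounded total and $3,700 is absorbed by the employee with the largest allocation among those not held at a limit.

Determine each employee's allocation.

Dube: $990 · Orozco: $320 · Quinlan: $230 · Bergstrom: $1,110 · Okafor: $1,050

Total profit-interest units = 74.
Proportional shares (ignoring caps): Dube 850.00; Orozco 800.00; Quinlan 200.00; Bergstrom 950.00; Okafor 900.00.
Held at cap: Orozco ($320); residual $3,380 reallocated over remaining profit-interest units 58.
Shares after redistribution: Dube 990.69 → $990; Quinlan 233.10 → $230; Bergstrom 1,107.24 → $1,110; Okafor 1,048.97 → $1,050.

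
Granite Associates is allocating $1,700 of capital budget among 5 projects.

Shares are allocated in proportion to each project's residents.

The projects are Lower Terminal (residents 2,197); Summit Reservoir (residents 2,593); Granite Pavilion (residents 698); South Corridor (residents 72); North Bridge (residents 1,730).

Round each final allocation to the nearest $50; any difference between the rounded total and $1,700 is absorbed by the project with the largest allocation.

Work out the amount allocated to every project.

Lower Terminal: $500 · Summit Reservoir: $650 · Granite Pavilion: $150 · South Corridor: $0 · North Bridge: $400

Sum of residents: 7,290.
Proportional shares: Lower Terminal 2,197/7,290 × $1,700 = 512.33; Summit Reservoir 2,593/7,290 × $1,700 = 604.68; Granite Pavilion 698/7,290 × $1,700 = 162.77; South Corridor 72/7,290 × $1,700 = 16.79; North Bridge 1,730/7,290 × $1,700 = 403.43.
Rounded to nearest $50: Lower Terminal $500; Summit Reservoir $600; Granite Pavilion $150; South Corridor $0; North Bridge $400. Sum = $1,650.
Difference $1,700 − $1,650 = +$50 applied to largest allocation (Summit Reservoir): Summit Reservoir becomes $650.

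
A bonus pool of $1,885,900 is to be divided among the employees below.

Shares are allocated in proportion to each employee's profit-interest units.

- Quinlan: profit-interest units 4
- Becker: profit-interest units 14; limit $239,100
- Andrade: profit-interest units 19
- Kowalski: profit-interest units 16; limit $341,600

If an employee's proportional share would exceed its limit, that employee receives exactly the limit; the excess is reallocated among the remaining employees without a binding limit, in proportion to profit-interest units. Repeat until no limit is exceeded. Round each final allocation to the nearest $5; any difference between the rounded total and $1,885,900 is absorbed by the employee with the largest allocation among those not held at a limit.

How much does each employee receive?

Total profit-interest units = 53.
Pro-rata shares before constraints: Quinlan 142,332.08; Becker 498,162.26; Andrade 676,077.36; Kowalski 569,328.30.
Cap binds for Becker ($239,100), Kowalski ($341,600); residual $1,305,200 reallocated over remaining profit-interest units 23.
Shares after redistribution: Quinlan 226,991.30 → $226,990; Andrade 1,078,208.70 → $1,078,210.

Quinlan: $226,990; Becker: $239,100; Andrade: $1,078,210; Kowalski: $341,600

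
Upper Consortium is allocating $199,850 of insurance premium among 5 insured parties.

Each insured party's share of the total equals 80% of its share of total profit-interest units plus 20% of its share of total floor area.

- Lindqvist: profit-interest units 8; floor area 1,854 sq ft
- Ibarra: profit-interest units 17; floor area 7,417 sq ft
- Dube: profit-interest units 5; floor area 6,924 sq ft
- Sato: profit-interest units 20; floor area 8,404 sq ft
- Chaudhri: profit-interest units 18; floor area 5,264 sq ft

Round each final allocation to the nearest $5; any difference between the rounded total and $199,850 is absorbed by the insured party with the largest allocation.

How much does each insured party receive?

Lindqvist: $21,290 | Ibarra: $49,895 | Dube: $21,025 | Sato: $58,275 | Chaudhri: $49,365

Profit-interest units total 68; floor area total 29,863.
Composite weights (80% profit-interest units + 20% floor area): Lindqvist 0.1065; Ibarra 0.2497; Dube 0.1052; Sato 0.2916; Chaudhri 0.2470.
Raw shares: Lindqvist 21,290.89; Ibarra 49,897.25; Dube 21,023.28; Sato 58,271.83; Chaudhri 49,366.75.
At nearest $5: Lindqvist $21,290; Ibarra $49,895; Dube $21,025; Sato $58,270; Chaudhri $49,365. Sum = $199,845.
Difference $199,850 − $199,845 = +$5 applied to largest allocation (Sato): Sato becomes $58,275.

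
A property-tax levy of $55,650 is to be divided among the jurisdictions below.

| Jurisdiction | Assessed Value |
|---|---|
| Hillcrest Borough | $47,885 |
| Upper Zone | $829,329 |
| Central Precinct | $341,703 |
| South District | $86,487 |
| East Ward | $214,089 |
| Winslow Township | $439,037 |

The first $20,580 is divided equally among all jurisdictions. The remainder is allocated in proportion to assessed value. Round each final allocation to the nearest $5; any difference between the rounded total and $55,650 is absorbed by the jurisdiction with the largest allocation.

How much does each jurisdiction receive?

Hillcrest Borough: $4,285 · Upper Zone: $18,280 · Central Precinct: $9,550 · South District: $4,980 · East Ward: $7,265 · Winslow Township: $11,290

$20,580 shared equally gives $3,430 per jurisdiction.
Remainder $35,070 by assessed value (total 1,958,530): Hillcrest Borough 857.44 → $855; Upper Zone 14,850.20 → $14,850; Central Precinct 6,118.63 → $6,120; South District 1,548.66 → $1,550; East Ward 3,833.54 → $3,835; Winslow Township 7,861.52 → $7,860.
Totals: Hillcrest Borough $3,430 + $855 = $4,285; Upper Zone $3,430 + $14,850 = $18,280; Central Precinct $3,430 + $6,120 = $9,550; South District $3,430 + $1,550 = $4,980; East Ward $3,430 + $3,835 = $7,265; Winslow Township $3,430 + $7,860 = $11,290.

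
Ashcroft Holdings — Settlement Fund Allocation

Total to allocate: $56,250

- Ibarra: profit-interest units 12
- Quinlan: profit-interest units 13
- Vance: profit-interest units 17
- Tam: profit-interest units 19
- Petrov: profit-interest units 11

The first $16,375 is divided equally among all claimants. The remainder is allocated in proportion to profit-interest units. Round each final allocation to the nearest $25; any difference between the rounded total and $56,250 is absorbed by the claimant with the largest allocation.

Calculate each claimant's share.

Ibarra: $9,925; Quinlan: $10,475; Vance: $12,700; Tam: $13,775; Petrov: $9,375

Equal tier: $16,375 ÷ 5 = $3,275 apiece.
Remainder $39,875 by profit-interest units (total 72): Ibarra 6,645.83 → $6,650; Quinlan 7,199.65 → $7,200; Vance 9,414.93 → $9,425; Tam 10,522.57 → $10,525; Petrov 6,092.01 → $6,100.
Rounding difference −$25 on remainder applied to Tam.
Totals: Ibarra $3,275 + $6,650 = $9,925; Quinlan $3,275 + $7,200 = $10,475; Vance $3,275 + $9,425 = $12,700; Tam $3,275 + $10,500 = $13,775; Petrov $3,275 + $6,100 = $9,375.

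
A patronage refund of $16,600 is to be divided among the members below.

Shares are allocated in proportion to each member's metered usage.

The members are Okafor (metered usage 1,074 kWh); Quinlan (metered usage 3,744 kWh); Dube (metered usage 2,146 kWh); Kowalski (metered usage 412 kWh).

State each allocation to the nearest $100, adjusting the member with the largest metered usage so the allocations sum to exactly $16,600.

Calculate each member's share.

Combined metered usage = 1,074 + 3,744 + 2,146 + 412 = 7,376.
Unrounded shares: Okafor 2,417.08; Quinlan 8,426.03; Dube 4,829.66; Kowalski 927.22.
At nearest $100: Okafor $2,400; Quinlan $8,400; Dube $4,800; Kowalski $900. Sum = $16,500.
Difference $16,600 − $16,500 = +$100 applied to largest metered usage (Quinlan): Quinlan becomes $8,500.

Okafor: $2,400 | Quinlan: $8,500 | Dube: $4,800 | Kowalski: $900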